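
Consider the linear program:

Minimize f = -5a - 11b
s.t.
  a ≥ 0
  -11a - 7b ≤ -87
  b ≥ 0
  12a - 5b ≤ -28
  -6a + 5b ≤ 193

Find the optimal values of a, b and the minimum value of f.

a = 55/2, b = 358/5, minimum f = -9251/10

Vertices and f = -5a - 11b:
  (0, 87/7) → f = -957/7
  (0, 193/5) → f = -2123/5
  (239/139, 1352/139) → f = -16067/139
  (55/2, 358/5) → f = -9251/10

At the optimal vertex, 12a - 5b = -28 and -6a + 5b = 193.
Solving simultaneously gives a = 55/2, b = 358/5.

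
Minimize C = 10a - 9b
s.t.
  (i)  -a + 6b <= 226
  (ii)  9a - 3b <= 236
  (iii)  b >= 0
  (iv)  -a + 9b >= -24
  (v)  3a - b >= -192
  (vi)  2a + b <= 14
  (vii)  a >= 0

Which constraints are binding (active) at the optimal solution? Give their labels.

Extreme points and C = 10a - 9b:
  (7, 0) → C = 70
  (0, 0) → C = 0
  (0, 14) → C = -126

The minimum is at (0, 14). Substituting into each constraint, equality holds for (vi) and (vii); the remaining constraints have slack.

(vi) and (vii)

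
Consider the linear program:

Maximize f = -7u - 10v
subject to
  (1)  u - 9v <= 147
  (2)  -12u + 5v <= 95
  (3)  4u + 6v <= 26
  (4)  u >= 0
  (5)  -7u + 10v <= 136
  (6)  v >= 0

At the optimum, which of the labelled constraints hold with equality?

Vertices and f = -7u - 10v:
  (0, 13/3) → f = -130/3
  (13/2, 0) → f = -91/2
  (0, 0) → f = 0

The maximum is at (0, 0). Substituting into each constraint, equality holds for (4) and (6); the remaining constraints have slack.

(4) and (6)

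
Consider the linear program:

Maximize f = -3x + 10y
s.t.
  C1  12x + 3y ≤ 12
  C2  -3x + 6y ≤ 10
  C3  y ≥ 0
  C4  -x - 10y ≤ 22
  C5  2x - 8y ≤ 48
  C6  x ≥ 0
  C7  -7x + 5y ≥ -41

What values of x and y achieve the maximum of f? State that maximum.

x = 14/27, y = 52/27, maximum f = 478/27

Feasible corners and f = -3x + 10y:
  (14/27, 52/27) → f = 478/27
  (1, 0) → f = -3
  (0, 5/3) → f = 50/3
  (0, 0) → f = 0

The optimum lies where 12x + 3y = 12 and -3x + 6y = 10.
Solving simultaneously gives x = 14/27, y = 52/27.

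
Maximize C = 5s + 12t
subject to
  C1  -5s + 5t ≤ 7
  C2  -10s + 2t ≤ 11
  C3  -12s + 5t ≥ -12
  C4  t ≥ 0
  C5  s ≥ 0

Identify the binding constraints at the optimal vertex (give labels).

Feasible corners and C = 5s + 12t:
  (19/7, 144/35) → C = 2203/35
  (0, 7/5) → C = 84/5
  (1, 0) → C = 5
  (0, 0) → C = 0

The maximum is at (19/7, 144/35). Substituting into each constraint, equality holds for C1 and C3; the remaining constraints have slack.

C1 and C3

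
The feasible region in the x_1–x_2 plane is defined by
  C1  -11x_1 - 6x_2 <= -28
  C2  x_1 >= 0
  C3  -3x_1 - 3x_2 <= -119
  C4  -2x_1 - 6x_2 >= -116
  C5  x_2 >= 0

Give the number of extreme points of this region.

3

Intersecting each pair of boundary lines and keeping only the points that satisfy every inequality leaves:
  (61/2, 55/6)
  (119/3, 0)
  (58, 0)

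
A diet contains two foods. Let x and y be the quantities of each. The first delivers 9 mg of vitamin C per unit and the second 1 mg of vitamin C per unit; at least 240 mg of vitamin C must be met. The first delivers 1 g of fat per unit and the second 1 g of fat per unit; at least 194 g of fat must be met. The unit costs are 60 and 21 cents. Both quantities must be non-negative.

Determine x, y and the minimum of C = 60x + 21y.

x = 23/4, y = 753/4, minimum C = 17193/4

Corner points and C = 60x + 21y:
  (0, 240) → C = 5040
  (194, 0) → C = 11640
  (23/4, 753/4) → C = 17193/4
The feasible region is unbounded (it extends along (0, 1), (1, 0)), but C strictly increases along every unbounded feasible direction, so there is no improving ray and the minimum is attained at a vertex.

The optimum lies where 9x + y = 240 and x + y = 194.
Solving simultaneously gives x = 23/4, y = 753/4.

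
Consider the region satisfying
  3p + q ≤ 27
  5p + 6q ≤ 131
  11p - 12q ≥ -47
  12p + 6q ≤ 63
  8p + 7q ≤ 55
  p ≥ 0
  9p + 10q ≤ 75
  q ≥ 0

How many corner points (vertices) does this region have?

Intersecting each pair of boundary lines and keeping only the points that satisfy every inequality leaves:
  (331/173, 981/173)
  (0, 47/12)
  (37/12, 13/3)
  (21/4, 0)
  (0, 0)

5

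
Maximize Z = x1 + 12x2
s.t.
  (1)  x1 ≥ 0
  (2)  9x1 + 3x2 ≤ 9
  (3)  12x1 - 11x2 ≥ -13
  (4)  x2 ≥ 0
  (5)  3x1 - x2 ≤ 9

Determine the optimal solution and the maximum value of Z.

x1 = 4/9, x2 = 5/3, maximum Z = 184/9

Corner points and Z = x1 + 12x2:
  (0, 13/11) → Z = 156/11
  (0, 0) → Z = 0
  (4/9, 5/3) → Z = 184/9
  (1, 0) → Z = 1

The optimum lies where 9x1 + 3x2 = 9 and 12x1 - 11x2 = -13.
Solving simultaneously gives x1 = 4/9, x2 = 5/3.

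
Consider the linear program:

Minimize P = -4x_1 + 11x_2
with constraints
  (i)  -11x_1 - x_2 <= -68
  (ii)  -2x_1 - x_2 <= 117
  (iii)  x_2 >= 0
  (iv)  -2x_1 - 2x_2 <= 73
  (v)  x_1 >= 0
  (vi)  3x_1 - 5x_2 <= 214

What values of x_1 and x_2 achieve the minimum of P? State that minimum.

Vertices and P = -4x_1 + 11x_2:
  (68/11, 0) → P = -272/11
  (0, 68) → P = 748
  (214/3, 0) → P = -856/3
The feasible region is unbounded (it extends along (0, 1), (5, 3)), but P strictly increases along every unbounded feasible direction, so there is no improving ray and the minimum is attained at a vertex.

The binding constraints are x_2 = 0 and 3x_1 - 5x_2 = 214.
Solving simultaneously gives x_1 = 214/3, x_2 = 0.

x_1 = 214/3, x_2 = 0, minimum P = -856/3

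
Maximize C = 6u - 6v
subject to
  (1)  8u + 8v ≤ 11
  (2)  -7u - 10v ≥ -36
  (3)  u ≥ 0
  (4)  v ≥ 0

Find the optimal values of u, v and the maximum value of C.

Corner points and C = 6u - 6v:
  (0, 11/8) → C = -33/4
  (11/8, 0) → C = 33/4
  (0, 0) → C = 0

At the optimal vertex, 8u + 8v = 11 and v = 0.
Solving simultaneously gives u = 11/8, v = 0.

u = 11/8, v = 0, maximum C = 33/4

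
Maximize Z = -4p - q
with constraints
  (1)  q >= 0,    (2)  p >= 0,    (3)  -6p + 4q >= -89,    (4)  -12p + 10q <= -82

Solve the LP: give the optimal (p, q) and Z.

Extreme points and Z = -4p - q:
  (89/6, 0) → Z = -178/3
  (41/6, 0) → Z = -82/3
  (281/6, 48) → Z = -706/3

p = 41/6, q = 0, maximum Z = -82/3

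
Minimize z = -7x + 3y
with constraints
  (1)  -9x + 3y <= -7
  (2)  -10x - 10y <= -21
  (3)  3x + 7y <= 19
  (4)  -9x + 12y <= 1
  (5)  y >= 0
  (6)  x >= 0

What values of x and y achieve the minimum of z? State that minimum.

x = 19/3, y = 0, minimum z = -133/3

Feasible corners and z = -7x + 3y:
  (121/105, 199/210) → z = -1097/210
  (21/10, 0) → z = -147/10
  (221/99, 58/33) → z = -1025/99
  (19/3, 0) → z = -133/3

The optimum lies where 3x + 7y = 19 and y = 0.
Solving simultaneously gives x = 19/3, y = 0.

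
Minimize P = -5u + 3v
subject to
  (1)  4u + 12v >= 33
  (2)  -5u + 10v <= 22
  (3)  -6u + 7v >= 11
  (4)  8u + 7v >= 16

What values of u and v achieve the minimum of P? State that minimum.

u = 44/25, v = 77/25, minimum P = 11/25

Extreme points and P = -5u + 3v:
  (33/50, 253/100) → P = 429/100
  (99/100, 121/50) → P = 231/100
  (44/25, 77/25) → P = 11/25

At the optimal vertex, -5u + 10v = 22 and -6u + 7v = 11.
Solving simultaneously gives u = 44/25, v = 77/25.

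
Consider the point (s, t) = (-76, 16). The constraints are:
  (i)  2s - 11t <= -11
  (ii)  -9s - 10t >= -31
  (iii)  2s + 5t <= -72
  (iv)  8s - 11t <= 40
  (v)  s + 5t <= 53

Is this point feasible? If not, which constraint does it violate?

feasible

(i): -328 ≤ -11 ✓
(ii): 524 ≥ -31 ✓
(iii): -72 ≤ -72 ✓
(iv): -784 ≤ 40 ✓
(v): 4 ≤ 53 ✓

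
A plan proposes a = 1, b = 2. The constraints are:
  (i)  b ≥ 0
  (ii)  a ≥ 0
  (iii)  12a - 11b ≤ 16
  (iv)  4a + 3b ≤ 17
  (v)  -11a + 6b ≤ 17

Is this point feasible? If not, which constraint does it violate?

(i): 2 ≥ 0 ✓
(ii): 1 ≥ 0 ✓
(iii): -10 ≤ 16 ✓
(iv): 10 ≤ 17 ✓
(v): 1 ≤ 17 ✓

feasible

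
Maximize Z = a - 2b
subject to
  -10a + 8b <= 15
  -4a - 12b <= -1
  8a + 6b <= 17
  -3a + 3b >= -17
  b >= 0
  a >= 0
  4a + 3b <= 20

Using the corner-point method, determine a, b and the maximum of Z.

a = 17/8, b = 0, maximum Z = 17/8

Extreme points and Z = a - 2b:
  (23/62, 145/62) → Z = -267/62
  (0, 15/8) → Z = -15/4
  (1/4, 0) → Z = 1/4
  (0, 1/12) → Z = -1/6
  (17/8, 0) → Z = 17/8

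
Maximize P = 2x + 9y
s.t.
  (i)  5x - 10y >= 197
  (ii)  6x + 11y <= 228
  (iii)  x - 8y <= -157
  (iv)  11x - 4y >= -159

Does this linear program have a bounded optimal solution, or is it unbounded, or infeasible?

infeasible

The boundaries 5x - 10y = 197 and 6x + 11y = 228 meet at (4447/115, -42/115), but that point violates x - 8y ≤ -157. Every candidate vertex is excluded by some other constraint, so the feasible region is empty.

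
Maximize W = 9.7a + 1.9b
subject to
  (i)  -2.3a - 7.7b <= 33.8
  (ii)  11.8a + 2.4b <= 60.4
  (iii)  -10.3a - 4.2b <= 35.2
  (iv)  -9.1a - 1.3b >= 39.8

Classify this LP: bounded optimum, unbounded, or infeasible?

Vertices and W = 9.7a + 1.9b:
  (-8702/325, 50964/325) → W = 62111/1625
  (-12140/2483, 8962/2483) → W = -503651/12415
The feasible region has finitely many vertices and no improving ray; the maximum is 62111/1625 at (-8702/325, 50964/325).

bounded optimum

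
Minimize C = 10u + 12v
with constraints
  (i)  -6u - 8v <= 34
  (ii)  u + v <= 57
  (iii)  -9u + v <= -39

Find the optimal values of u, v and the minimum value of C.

Vertices and C = 10u + 12v:
  (245, -188) → C = 194
  (139/39, -90/13) → C = -1850/39
  (48/5, 237/5) → C = 3324/5

u = 139/39, v = -90/13, minimum C = -1850/39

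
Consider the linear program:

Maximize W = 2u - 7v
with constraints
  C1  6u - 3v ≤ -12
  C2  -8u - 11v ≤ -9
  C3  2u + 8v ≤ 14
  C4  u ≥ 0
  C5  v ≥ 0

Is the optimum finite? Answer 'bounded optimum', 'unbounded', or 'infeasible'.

infeasible

The boundaries 6u - 3v = -12 and -8u - 11v = -9 meet at (-7/6, 5/3), but that point violates u ≥ 0. Every candidate vertex is excluded by some other constraint, so the feasible region is empty.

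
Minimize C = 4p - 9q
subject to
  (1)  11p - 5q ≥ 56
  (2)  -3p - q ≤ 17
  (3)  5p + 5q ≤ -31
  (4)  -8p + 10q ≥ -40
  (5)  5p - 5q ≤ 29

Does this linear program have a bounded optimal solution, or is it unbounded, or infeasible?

infeasible

The boundaries 11p - 5q = 56 and -8p + 10q = -40 meet at (36/7, 4/35), but that point violates 5p + 5q ≤ -31. Every candidate vertex is excluded by some other constraint, so the feasible region is empty.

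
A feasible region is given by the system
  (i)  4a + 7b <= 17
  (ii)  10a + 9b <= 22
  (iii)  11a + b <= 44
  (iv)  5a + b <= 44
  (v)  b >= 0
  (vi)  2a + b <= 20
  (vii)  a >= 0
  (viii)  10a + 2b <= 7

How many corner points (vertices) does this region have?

5

The feasible vertices (each the meet of two boundaries and inside every other half-plane) are:
  (1/34, 41/17)
  (0, 17/7)
  (19/70, 15/7)
  (0, 0)
  (7/10, 0)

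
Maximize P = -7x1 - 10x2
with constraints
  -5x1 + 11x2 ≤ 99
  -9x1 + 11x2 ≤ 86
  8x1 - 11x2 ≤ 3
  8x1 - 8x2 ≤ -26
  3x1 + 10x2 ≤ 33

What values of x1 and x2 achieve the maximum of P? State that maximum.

The binding constraints are -9x1 + 11x2 = 86 and 8x1 - 11x2 = 3.
Solving simultaneously gives x1 = -89, x2 = -65.

x1 = -89, x2 = -65, maximum P = 1273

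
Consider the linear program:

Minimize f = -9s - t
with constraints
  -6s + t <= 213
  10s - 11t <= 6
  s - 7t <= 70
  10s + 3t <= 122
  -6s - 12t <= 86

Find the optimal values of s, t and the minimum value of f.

s = 68/7, t = 58/7, minimum f = -670/7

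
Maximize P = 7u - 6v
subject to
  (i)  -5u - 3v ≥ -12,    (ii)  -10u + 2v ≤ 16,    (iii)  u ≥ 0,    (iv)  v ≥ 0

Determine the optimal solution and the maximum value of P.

Vertices and P = 7u - 6v:
  (0, 4) → P = -24
  (12/5, 0) → P = 84/5
  (0, 0) → P = 0

At the optimal vertex, -5u - 3v = -12 and v = 0.
Solving simultaneously gives u = 12/5, v = 0.

u = 12/5, v = 0, maximum P = 84/5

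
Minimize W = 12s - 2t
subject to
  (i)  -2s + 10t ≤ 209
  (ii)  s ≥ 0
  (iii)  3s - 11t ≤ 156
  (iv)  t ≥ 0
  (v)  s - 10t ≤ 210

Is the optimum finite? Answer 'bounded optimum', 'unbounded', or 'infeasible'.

Extreme points and W = 12s - 2t:
  (0, 209/10) → W = -209/5
  (3859/8, 939/8) → W = 22215/4
  (0, 0) → W = 0
  (52, 0) → W = 624
The feasible region has finitely many vertices and no improving ray; the minimum is -209/5 at (0, 209/10).

bounded optimum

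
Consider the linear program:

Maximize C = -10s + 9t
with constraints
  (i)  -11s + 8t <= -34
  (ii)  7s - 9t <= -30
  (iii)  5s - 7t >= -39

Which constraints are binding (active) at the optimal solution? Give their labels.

Feasible corners and C = -10s + 9t:
  (546/43, 568/43) → C = -348/43
  (550/37, 599/37) → C = -109/37
  (141/4, 123/4) → C = -303/4

The maximum is at (550/37, 599/37). Substituting into each constraint, equality holds for (i) and (iii); the remaining constraints have slack.

(i) and (iii)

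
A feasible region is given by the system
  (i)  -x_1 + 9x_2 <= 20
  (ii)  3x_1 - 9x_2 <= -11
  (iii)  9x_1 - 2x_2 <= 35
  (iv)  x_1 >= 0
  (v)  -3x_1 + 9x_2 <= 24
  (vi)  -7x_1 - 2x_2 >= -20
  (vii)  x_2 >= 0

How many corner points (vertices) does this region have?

4

Pairwise boundary intersections that survive every other constraint:
  (0, 20/9)
  (28/13, 32/13)
  (0, 11/9)
  (158/69, 137/69)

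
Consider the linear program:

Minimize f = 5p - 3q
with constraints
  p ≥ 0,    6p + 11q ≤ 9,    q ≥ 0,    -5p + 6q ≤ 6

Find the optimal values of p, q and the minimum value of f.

Vertices and f = 5p - 3q:
  (0, 9/11) → f = -27/11
  (0, 0) → f = 0
  (3/2, 0) → f = 15/2

At the optimal vertex, p = 0 and 6p + 11q = 9.
Solving simultaneously gives p = 0, q = 9/11.

p = 0, q = 9/11, minimum f = -27/11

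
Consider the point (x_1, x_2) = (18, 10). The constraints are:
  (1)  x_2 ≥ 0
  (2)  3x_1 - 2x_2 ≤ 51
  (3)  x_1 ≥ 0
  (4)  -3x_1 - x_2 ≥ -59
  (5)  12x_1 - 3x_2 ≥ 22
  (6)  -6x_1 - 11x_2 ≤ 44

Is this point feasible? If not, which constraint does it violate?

not feasible — violates (4)

Constraint (4): -3x_1 - x_2 = -64, which is not ≥ -59. All other constraints are satisfied.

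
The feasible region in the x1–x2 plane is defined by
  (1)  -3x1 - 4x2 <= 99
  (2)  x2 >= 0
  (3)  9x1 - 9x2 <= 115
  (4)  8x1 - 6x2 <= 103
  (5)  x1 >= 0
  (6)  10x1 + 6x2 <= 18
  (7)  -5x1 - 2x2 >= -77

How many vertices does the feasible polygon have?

The feasible vertices (each the meet of two boundaries and inside every other half-plane) are:
  (0, 0)
  (9/5, 0)
  (0, 3)

3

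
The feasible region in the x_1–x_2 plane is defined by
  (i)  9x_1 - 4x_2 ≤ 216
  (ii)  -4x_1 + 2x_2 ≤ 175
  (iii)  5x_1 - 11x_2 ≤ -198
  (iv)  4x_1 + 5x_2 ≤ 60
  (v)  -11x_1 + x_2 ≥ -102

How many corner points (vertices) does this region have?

The feasible vertices (each the meet of two boundaries and inside every other half-plane) are:
  (-1529/34, -83/34)
  (-755/28, 235/7)
  (-110/23, 364/23)

3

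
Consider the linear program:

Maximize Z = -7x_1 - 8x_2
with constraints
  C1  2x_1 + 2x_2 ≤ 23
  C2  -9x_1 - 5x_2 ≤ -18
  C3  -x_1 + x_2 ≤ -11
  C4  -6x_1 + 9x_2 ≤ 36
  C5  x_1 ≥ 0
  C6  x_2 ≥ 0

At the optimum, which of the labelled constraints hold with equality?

C3 and C6

Feasible corners and Z = -7x_1 - 8x_2:
  (45/4, 1/4) → Z = -323/4
  (23/2, 0) → Z = -161/2
  (11, 0) → Z = -77

The maximum is at (11, 0). Substituting into each constraint, equality holds for C3 and C6; the remaining constraints have slack.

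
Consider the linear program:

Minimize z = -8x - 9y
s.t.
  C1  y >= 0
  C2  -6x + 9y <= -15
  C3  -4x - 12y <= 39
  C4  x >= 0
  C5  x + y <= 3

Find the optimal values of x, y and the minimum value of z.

x = 14/5, y = 1/5, minimum z = -121/5

Corner points and z = -8x - 9y:
  (5/2, 0) → z = -20
  (3, 0) → z = -24
  (14/5, 1/5) → z = -121/5

At the optimal vertex, -6x + 9y = -15 and x + y = 3.
Solving simultaneously gives x = 14/5, y = 1/5.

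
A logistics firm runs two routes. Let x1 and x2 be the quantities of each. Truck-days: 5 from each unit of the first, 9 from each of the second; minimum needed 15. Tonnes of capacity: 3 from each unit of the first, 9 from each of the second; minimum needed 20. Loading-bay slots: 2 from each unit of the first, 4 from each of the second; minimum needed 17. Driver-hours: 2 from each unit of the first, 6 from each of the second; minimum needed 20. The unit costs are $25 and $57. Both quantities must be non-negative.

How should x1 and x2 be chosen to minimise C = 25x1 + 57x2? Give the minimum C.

x1 = 11/2, x2 = 3/2, minimum C = 223

Feasible corners and C = 25x1 + 57x2:
  (0, 17/4) → C = 969/4
  (10, 0) → C = 250
  (11/2, 3/2) → C = 223
The feasible region is unbounded (it extends along (0, 1), (1, 0)), but C strictly increases along every unbounded feasible direction, so there is no improving ray and the minimum is attained at a vertex.

At the optimal vertex, 2x1 + 4x2 = 17 and 2x1 + 6x2 = 20.
Solving simultaneously gives x1 = 11/2, x2 = 3/2.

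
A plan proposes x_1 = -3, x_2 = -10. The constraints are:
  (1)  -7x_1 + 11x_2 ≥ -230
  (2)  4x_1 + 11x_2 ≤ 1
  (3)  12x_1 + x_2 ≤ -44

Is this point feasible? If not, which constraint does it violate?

feasible

(1): -89 ≥ -230 ✓
(2): -122 ≤ 1 ✓
(3): -46 ≤ -44 ✓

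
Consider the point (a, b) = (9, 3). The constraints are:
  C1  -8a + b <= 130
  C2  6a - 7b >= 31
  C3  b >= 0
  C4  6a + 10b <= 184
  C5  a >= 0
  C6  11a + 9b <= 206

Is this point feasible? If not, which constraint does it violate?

C1: -69 ≤ 130 ✓
C2: 33 ≥ 31 ✓
C3: 3 ≥ 0 ✓
C4: 84 ≤ 184 ✓
C5: 9 ≥ 0 ✓
C6: 126 ≤ 206 ✓

feasible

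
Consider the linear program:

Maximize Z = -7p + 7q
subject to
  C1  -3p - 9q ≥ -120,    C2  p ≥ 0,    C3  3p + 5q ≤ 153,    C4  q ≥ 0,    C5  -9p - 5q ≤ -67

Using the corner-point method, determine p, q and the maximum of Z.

Feasible corners and Z = -7p + 7q:
  (40, 0) → Z = -280
  (1/22, 293/22) → Z = 1022/11
  (67/9, 0) → Z = -469/9

At the optimal vertex, -3p - 9q = -120 and -9p - 5q = -67.
Solving simultaneously gives p = 1/22, q = 293/22.

p = 1/22, q = 293/22, maximum Z = 1022/11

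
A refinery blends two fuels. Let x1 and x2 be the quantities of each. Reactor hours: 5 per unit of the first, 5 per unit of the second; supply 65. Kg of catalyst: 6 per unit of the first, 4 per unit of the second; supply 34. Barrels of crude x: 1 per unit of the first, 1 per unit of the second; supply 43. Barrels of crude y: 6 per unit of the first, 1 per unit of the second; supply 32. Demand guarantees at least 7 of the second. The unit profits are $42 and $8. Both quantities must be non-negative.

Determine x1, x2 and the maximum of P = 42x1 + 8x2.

x1 = 1, x2 = 7, maximum P = 98

Vertices and P = 42x1 + 8x2:
  (0, 17/2) → P = 68
  (0, 7) → P = 56
  (1, 7) → P = 98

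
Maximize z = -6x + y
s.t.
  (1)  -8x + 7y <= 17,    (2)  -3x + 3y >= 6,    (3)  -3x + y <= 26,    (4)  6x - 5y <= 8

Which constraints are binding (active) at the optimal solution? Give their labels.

Extreme points and z = -6x + y:
  (-3, -1) → z = 17
  (141/2, 83) → z = -340
  (18, 20) → z = -88

The maximum is at (-3, -1). Substituting into each constraint, equality holds for (1) and (2); the remaining constraints have slack.

(1) and (2)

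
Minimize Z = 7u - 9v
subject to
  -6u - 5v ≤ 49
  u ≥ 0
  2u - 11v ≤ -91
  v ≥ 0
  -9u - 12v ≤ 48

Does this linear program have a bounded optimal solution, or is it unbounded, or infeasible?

unbounded

From the feasible point (0, 91/11), moving in the direction (0, 1) keeps every constraint satisfied while Z decreases without bound.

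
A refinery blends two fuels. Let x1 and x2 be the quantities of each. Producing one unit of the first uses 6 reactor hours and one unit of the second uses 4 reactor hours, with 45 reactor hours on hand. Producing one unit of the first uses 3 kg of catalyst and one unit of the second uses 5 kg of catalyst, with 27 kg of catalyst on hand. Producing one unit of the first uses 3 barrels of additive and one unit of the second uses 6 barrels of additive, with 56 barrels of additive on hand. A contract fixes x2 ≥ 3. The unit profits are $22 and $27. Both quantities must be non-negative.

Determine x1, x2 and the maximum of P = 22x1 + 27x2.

Corner points and P = 22x1 + 27x2:
  (0, 27/5) → P = 729/5
  (0, 3) → P = 81
  (4, 3) → P = 169

x1 = 4, x2 = 3, maximum P = 169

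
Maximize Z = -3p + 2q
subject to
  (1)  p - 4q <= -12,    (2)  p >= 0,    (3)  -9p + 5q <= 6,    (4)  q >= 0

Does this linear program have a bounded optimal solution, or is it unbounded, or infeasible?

From the feasible point (36/31, 102/31), moving in the direction (5, 9) keeps every constraint satisfied while Z increases without bound.

unbounded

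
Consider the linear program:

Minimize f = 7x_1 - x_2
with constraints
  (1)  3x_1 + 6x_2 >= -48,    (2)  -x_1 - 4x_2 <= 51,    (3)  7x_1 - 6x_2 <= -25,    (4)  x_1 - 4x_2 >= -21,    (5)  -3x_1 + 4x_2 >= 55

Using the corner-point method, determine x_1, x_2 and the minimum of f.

At the optimal vertex, 3x_1 + 6x_2 = -48 and x_1 - 4x_2 = -21.
Solving simultaneously gives x_1 = -53/3, x_2 = 5/6.

x_1 = -53/3, x_2 = 5/6, minimum f = -249/2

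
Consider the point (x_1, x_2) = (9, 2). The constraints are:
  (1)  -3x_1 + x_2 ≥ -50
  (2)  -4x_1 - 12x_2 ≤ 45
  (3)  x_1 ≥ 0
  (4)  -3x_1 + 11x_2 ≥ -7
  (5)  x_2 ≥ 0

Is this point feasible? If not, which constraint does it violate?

feasible

(1): -25 ≥ -50 ✓
(2): -60 ≤ 45 ✓
(3): 9 ≥ 0 ✓
(4): -5 ≥ -7 ✓
(5): 2 ≥ 0 ✓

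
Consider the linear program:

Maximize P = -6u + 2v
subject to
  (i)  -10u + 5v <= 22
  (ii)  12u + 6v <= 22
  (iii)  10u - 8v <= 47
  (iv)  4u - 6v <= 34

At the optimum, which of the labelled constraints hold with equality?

(i) and (iv)

Extreme points and P = -6u + 2v:
  (-11/60, 121/30) → P = 55/6
  (-151/20, -107/10) → P = 239/10
  (229/78, -86/39) → P = -859/39
  (5/14, -38/7) → P = -13

The maximum is at (-151/20, -107/10). Substituting into each constraint, equality holds for (i) and (iv); the remaining constraints have slack.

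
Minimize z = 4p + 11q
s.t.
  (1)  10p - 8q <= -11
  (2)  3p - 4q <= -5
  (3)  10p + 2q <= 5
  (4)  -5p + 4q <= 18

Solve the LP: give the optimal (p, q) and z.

At the optimal vertex, 3p - 4q = -5 and -5p + 4q = 18.
Solving simultaneously gives p = -13/2, q = -29/8.

p = -13/2, q = -29/8, minimum z = -527/8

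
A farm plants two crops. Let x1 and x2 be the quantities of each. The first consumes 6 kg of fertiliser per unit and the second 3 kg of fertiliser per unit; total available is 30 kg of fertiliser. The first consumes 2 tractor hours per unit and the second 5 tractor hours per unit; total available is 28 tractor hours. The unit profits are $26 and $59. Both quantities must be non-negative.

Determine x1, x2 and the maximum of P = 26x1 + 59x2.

Feasible corners and P = 26x1 + 59x2:
  (0, 0) → P = 0
  (0, 28/5) → P = 1652/5
  (5, 0) → P = 130
  (11/4, 9/2) → P = 337

The optimum lies where 6x1 + 3x2 = 30 and 2x1 + 5x2 = 28.
Solving simultaneously gives x1 = 11/4, x2 = 9/2.

x1 = 11/4, x2 = 9/2, maximum P = 337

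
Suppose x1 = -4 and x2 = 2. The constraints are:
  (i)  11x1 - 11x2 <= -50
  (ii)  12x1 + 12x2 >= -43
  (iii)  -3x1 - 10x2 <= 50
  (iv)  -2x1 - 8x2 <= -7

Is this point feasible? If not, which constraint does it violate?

feasible

(i): -66 ≤ -50 ✓
(ii): -24 ≥ -43 ✓
(iii): -8 ≤ 50 ✓
(iv): -8 ≤ -7 ✓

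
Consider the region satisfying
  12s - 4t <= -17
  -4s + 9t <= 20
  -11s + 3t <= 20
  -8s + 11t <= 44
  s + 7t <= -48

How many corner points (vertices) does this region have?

Pairwise boundary intersections that survive every other constraint:
  (-29/8, -53/8)
  (-311/88, -559/88)
  (-71/20, -127/20)

3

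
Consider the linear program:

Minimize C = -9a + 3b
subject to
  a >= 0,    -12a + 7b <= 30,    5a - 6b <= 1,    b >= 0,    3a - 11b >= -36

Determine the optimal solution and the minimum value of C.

a = 227/37, b = 183/37, minimum C = -1494/37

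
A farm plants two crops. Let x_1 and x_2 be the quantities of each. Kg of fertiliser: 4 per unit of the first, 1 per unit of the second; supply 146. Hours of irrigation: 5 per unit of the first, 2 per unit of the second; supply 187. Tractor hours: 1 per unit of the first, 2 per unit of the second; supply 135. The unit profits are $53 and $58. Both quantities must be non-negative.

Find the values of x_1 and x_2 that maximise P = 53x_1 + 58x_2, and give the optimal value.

x_1 = 13, x_2 = 61, maximum P = 4227

Extreme points and P = 53x_1 + 58x_2:
  (0, 0) → P = 0
  (0, 135/2) → P = 3915
  (73/2, 0) → P = 3869/2
  (35, 6) → P = 2203
  (13, 61) → P = 4227

The binding constraints are 5x_1 + 2x_2 = 187 and x_1 + 2x_2 = 135.
Solving simultaneously gives x_1 = 13, x_2 = 61.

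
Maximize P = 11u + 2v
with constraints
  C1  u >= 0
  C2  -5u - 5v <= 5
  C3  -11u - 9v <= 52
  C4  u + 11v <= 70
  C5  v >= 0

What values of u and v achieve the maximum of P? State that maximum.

u = 70, v = 0, maximum P = 770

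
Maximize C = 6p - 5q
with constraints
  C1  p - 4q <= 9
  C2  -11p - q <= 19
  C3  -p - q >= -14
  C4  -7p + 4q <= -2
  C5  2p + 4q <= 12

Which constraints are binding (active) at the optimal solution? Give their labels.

Vertices and C = 6p - 5q:
  (-7/6, -61/24) → C = 137/24
  (7, -1/2) → C = 89/2
  (14/9, 20/9) → C = -16/9

The maximum is at (7, -1/2). Substituting into each constraint, equality holds for C1 and C5; the remaining constraints have slack.

C1 and C5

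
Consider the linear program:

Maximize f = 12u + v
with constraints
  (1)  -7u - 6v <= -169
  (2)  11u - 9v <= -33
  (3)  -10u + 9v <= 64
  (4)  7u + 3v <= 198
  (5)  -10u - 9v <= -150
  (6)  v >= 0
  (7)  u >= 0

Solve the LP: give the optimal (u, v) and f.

u = 561/32, v = 803/32, maximum f = 7535/32

The optimum lies where 11u - 9v = -33 and 7u + 3v = 198.
Solving simultaneously gives u = 561/32, v = 803/32.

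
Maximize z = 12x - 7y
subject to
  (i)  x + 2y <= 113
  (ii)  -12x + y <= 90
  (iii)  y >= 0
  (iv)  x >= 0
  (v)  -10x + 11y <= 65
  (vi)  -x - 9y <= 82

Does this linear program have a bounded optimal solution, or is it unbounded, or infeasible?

Extreme points and z = 12x - 7y:
  (113, 0) → z = 1356
  (1113/31, 1195/31) → z = 161
  (0, 0) → z = 0
  (0, 65/11) → z = -455/11
The feasible region has finitely many vertices and no improving ray; the maximum is 1356 at (113, 0).

bounded optimum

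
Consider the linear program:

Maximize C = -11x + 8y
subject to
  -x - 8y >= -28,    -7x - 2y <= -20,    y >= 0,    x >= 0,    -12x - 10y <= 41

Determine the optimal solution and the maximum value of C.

Extreme points and C = -11x + 8y:
  (52/27, 88/27) → C = 44/9
  (28, 0) → C = -308
  (20/7, 0) → C = -220/7

The optimum lies where -x - 8y = -28 and -7x - 2y = -20.
Solving simultaneously gives x = 52/27, y = 88/27.

x = 52/27, y = 88/27, maximum C = 44/9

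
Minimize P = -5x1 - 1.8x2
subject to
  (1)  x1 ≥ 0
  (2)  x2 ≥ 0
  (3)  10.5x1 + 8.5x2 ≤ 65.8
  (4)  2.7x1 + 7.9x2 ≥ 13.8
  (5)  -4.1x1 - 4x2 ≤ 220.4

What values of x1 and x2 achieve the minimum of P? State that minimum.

x1 = 94/15, x2 = 0, minimum P = -94/3

Extreme points and P = -5x1 - 1.8x2:
  (0, 658/85) → P = -5922/425
  (0, 138/79) → P = -1242/395
  (94/15, 0) → P = -94/3
  (46/9, 0) → P = -230/9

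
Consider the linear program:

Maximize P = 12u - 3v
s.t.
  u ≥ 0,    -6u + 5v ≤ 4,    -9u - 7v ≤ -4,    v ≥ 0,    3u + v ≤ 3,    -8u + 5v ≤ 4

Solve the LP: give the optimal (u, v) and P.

u = 1, v = 0, maximum P = 12

Corner points and P = 12u - 3v:
  (0, 4/5) → P = -12/5
  (0, 4/7) → P = -12/7
  (11/21, 10/7) → P = 2
  (4/9, 0) → P = 16/3
  (1, 0) → P = 12

The optimum lies where v = 0 and 3u + v = 3.
Solving simultaneously gives u = 1, v = 0.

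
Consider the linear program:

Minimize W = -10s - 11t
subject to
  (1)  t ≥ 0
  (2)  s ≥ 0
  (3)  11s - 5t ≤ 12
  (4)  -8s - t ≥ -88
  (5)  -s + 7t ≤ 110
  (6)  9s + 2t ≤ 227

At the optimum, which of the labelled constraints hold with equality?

Vertices and W = -10s - 11t:
  (0, 0) → W = 0
  (12/11, 0) → W = -120/11
  (0, 110/7) → W = -1210/7
  (317/36, 611/36) → W = -1099/4

The minimum is at (317/36, 611/36). Substituting into each constraint, equality holds for (3) and (5); the remaining constraints have slack.

(3) and (5)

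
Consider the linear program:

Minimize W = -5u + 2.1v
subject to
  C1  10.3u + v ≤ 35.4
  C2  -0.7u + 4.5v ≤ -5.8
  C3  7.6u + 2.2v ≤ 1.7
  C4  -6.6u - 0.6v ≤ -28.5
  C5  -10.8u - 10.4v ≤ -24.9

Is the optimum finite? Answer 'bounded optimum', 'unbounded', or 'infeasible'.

infeasible

The boundaries 10.3u + v = 35.4 and -6.6u - 0.6v = -28.5 meet at (121/7, -1997/14), but that point violates -10.8u - 10.4v ≤ -24.9. Every candidate vertex is excluded by some other constraint, so the feasible region is empty.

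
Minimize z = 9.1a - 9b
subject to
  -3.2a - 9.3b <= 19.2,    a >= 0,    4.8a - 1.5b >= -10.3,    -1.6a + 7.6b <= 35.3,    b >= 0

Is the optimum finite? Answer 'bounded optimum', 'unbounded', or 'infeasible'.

Vertices and z = 9.1a - 9b:
  (0, 353/76) → z = -3177/76
  (0, 0) → z = 0
The feasible region has finitely many vertices and no improving ray; the minimum is -3177/76 at (0, 353/76).

bounded optimum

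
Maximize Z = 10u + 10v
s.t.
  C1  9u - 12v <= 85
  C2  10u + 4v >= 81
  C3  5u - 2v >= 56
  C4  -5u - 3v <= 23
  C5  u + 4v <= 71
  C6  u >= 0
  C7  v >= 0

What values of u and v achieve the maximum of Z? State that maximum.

u = 149/6, v = 277/24, maximum Z = 1455/4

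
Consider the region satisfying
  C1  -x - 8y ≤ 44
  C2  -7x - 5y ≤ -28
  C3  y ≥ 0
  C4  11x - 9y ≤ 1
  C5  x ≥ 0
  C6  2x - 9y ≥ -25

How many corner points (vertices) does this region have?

Of the 15 pairwise boundary intersections, those satisfying every inequality are:
  (257/118, 301/118)
  (127/73, 231/73)
  (26/9, 277/81)

3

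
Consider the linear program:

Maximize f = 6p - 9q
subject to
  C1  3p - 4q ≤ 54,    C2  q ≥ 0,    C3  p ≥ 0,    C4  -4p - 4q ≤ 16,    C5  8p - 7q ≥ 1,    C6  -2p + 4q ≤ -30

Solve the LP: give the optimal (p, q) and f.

Feasible corners and f = 6p - 9q:
  (18, 0) → f = 108
  (24, 9/2) → f = 207/2
  (15, 0) → f = 90

p = 18, q = 0, maximum f = 108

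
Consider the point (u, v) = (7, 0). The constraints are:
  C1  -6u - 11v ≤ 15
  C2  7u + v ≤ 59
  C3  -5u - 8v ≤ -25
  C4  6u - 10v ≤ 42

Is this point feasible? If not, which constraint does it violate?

feasible

C1: -42 ≤ 15 ✓
C2: 49 ≤ 59 ✓
C3: -35 ≤ -25 ✓
C4: 42 ≤ 42 ✓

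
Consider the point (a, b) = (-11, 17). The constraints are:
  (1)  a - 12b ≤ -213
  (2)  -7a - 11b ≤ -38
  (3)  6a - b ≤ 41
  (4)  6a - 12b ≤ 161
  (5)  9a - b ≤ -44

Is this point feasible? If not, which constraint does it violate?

feasible

(1): -215 ≤ -213 ✓
(2): -110 ≤ -38 ✓
(3): -83 ≤ 41 ✓
(4): -270 ≤ 161 ✓
(5): -116 ≤ -44 ✓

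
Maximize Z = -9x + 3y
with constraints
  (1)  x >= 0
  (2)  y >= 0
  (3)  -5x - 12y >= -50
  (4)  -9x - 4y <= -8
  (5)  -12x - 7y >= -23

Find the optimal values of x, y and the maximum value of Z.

x = 0, y = 23/7, maximum Z = 69/7

Extreme points and Z = -9x + 3y:
  (0, 2) → Z = 6
  (0, 23/7) → Z = 69/7
  (8/9, 0) → Z = -8
  (23/12, 0) → Z = -69/4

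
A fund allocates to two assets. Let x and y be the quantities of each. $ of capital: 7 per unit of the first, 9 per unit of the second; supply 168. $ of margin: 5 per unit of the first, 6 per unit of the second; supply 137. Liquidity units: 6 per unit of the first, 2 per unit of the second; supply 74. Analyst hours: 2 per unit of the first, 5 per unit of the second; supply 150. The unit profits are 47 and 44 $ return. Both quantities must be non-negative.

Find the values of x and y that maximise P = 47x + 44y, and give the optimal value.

At the optimal vertex, 7x + 9y = 168 and 6x + 2y = 74.
Solving simultaneously gives x = 33/4, y = 49/4.

x = 33/4, y = 49/4, maximum P = 3707/4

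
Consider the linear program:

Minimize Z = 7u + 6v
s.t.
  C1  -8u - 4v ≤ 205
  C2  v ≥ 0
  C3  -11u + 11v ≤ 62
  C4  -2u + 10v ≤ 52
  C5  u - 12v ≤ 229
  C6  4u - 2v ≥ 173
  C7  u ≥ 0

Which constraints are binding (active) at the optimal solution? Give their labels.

Extreme points and Z = 7u + 6v:
  (229, 0) → Z = 1603
  (173/4, 0) → Z = 1211/4
  (917/18, 277/18) → Z = 8081/18
The feasible region is unbounded (it extends along (12, 1), (5, 1)), but Z strictly increases along every unbounded feasible direction, so there is no improving ray and the minimum is attained at a vertex.

The minimum is at (173/4, 0). Substituting into each constraint, equality holds for C2 and C6; the remaining constraints have slack.

C2 and C6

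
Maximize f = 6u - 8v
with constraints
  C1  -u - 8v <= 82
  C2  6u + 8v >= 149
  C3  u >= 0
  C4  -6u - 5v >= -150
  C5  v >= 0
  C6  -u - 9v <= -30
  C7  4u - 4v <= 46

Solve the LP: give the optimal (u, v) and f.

u = 241/14, v = 40/7, maximum f = 403/7

Corner points and f = 6u - 8v:
  (0, 149/8) → f = -149
  (241/14, 40/7) → f = 403/7
  (0, 30) → f = -240
  (415/22, 81/11) → f = 597/11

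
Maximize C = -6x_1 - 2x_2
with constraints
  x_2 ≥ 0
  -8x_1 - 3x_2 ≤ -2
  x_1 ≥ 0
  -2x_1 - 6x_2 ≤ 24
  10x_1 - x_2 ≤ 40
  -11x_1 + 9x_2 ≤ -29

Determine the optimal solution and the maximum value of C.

x_1 = 29/11, x_2 = 0, maximum C = -174/11

Feasible corners and C = -6x_1 - 2x_2:
  (4, 0) → C = -24
  (29/11, 0) → C = -174/11
  (331/79, 150/79) → C = -2286/79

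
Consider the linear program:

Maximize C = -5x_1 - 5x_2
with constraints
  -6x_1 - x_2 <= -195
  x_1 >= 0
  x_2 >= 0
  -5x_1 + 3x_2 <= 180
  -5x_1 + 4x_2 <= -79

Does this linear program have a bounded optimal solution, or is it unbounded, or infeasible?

Extreme points and C = -5x_1 - 5x_2:
  (65/2, 0) → C = -325/2
  (859/29, 501/29) → C = -6800/29
The feasible region has finitely many vertices and no improving ray; the maximum is -325/2 at (65/2, 0).

bounded optimum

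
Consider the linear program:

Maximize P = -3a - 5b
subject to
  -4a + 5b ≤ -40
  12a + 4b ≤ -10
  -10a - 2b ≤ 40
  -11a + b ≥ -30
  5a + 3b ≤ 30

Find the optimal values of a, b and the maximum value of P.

Feasible corners and P = -3a - 5b:
  (55/38, -130/19) → P = 1135/38
  (-60/29, -280/29) → P = 1580/29
  (55/28, -235/28) → P = 505/14
  (5/8, -185/8) → P = 455/4

The optimum lies where -10a - 2b = 40 and -11a + b = -30.
Solving simultaneously gives a = 5/8, b = -185/8.

a = 5/8, b = -185/8, maximum P = 455/4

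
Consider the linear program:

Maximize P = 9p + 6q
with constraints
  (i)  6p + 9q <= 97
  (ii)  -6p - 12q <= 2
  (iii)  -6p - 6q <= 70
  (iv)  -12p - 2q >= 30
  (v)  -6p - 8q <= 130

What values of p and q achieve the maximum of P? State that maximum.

Feasible corners and P = 9p + 6q:
  (-202/3, 167/3) → P = -272
  (-29/6, 14) → P = 81/2
  (-23, 34/3) → P = -139
  (-89/33, 13/11) → P = -189/11

The optimum lies where 6p + 9q = 97 and -12p - 2q = 30.
Solving simultaneously gives p = -29/6, q = 14.

p = -29/6, q = 14, maximum P = 81/2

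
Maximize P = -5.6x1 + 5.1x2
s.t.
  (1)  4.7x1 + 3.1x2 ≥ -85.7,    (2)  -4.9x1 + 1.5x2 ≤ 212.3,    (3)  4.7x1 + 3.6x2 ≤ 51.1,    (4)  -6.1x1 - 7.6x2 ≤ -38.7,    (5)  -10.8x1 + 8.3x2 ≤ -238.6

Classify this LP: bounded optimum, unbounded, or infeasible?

bounded optimum

Feasible corners and P = -5.6x1 + 5.1x2:
  (3113/172, -6491/688) → P = -1028353/6880
  (128309/7789, -56954/7789) → P = -5044979/38945
  (213457/13271, -103750/13271) → P = -8622421/66355
The feasible region has finitely many vertices and no improving ray; the maximum is -5044979/38945 at (128309/7789, -56954/7789).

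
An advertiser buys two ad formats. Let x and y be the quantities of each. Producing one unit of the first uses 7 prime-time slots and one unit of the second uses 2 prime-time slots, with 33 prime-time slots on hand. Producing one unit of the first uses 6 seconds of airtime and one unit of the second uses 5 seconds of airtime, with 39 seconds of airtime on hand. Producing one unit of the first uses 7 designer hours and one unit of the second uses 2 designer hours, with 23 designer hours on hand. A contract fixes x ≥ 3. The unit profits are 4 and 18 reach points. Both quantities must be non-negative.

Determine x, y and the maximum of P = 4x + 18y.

x = 3, y = 1, maximum P = 30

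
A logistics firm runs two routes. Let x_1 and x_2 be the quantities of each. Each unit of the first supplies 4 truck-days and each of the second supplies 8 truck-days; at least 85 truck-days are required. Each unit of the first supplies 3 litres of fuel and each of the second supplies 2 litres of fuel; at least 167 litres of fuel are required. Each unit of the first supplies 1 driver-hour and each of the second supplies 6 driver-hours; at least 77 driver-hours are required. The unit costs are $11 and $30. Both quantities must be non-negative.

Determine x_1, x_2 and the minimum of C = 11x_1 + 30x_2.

The feasible region is unbounded (it extends along (0, 1), (1, 0)), but C strictly increases along every unbounded feasible direction, so there is no improving ray and the minimum is attained at a vertex.

x_1 = 53, x_2 = 4, minimum C = 703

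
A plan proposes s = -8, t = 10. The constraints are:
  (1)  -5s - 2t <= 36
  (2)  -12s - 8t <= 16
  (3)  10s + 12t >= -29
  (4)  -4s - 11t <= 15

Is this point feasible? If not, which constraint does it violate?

(1): 20 ≤ 36 ✓
(2): 16 ≤ 16 ✓
(3): 40 ≥ -29 ✓
(4): -78 ≤ 15 ✓

feasible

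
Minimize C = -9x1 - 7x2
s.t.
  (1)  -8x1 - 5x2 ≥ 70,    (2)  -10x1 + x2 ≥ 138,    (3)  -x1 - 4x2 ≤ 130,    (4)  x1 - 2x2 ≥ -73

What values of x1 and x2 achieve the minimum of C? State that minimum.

x1 = -505/21, x2 = 514/21, minimum C = 947/21

Extreme points and C = -9x1 - 7x2:
  (-380/29, 202/29) → C = 2006/29
  (-505/21, 514/21) → C = 947/21
  (-682/41, -1162/41) → C = 14272/41
  (-92, -19/2) → C = 1789/2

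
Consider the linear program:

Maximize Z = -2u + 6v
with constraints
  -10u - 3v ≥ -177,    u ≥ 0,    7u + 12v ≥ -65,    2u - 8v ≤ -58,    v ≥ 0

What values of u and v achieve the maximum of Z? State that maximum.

u = 0, v = 59, maximum Z = 354

Feasible corners and Z = -2u + 6v:
  (0, 59) → Z = 354
  (621/43, 467/43) → Z = 1560/43
  (0, 29/4) → Z = 87/2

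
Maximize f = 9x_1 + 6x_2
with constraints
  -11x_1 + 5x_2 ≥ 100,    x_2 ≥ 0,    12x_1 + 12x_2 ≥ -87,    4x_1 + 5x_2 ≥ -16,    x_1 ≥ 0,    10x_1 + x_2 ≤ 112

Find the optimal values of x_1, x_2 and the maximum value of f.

x_1 = 0, x_2 = 112, maximum f = 672

Vertices and f = 9x_1 + 6x_2:
  (0, 20) → f = 120
  (460/61, 2232/61) → f = 17532/61
  (0, 112) → f = 672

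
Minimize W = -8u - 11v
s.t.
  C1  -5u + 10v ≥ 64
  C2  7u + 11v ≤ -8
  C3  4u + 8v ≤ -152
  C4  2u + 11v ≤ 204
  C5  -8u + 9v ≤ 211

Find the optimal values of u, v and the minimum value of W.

u = -127/5, v = -63/10, minimum W = 545/2

Feasible corners and W = -8u - 11v:
  (-127/5, -63/10) → W = 545/2
  (-1534/35, -543/35) → W = 3649/7
  (-764/25, -93/25) → W = 1427/5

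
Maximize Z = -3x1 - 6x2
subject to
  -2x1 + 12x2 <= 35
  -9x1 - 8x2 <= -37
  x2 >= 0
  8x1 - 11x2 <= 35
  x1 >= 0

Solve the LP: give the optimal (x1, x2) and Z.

Extreme points and Z = -3x1 - 6x2:
  (41/31, 389/124) → Z = -1413/62
  (805/74, 175/37) → Z = -4515/74
  (37/9, 0) → Z = -37/3
  (35/8, 0) → Z = -105/8

x1 = 37/9, x2 = 0, maximum Z = -37/3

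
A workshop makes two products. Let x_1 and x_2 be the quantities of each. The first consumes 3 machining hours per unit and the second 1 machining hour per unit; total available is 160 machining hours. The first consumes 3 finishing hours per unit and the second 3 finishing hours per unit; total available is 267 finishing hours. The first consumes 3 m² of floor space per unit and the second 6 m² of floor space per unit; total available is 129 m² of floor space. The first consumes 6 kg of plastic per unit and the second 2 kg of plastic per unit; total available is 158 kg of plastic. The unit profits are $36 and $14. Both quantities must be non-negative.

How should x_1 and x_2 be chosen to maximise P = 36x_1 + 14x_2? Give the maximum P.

Vertices and P = 36x_1 + 14x_2:
  (0, 0) → P = 0
  (0, 43/2) → P = 301
  (79/3, 0) → P = 948
  (23, 10) → P = 968

At the optimal vertex, 3x_1 + 6x_2 = 129 and 6x_1 + 2x_2 = 158.
Solving simultaneously gives x_1 = 23, x_2 = 10.

x_1 = 23, x_2 = 10, maximum P = 968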